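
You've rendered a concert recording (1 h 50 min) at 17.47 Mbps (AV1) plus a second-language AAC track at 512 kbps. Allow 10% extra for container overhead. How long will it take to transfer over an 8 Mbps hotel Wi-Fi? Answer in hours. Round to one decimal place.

4.5 hours

1 h 50 min = 110 min = 6600 s
Audio: 512 kbps = 0.512 Mbps.
Total bitrate: 17.982 Mbps.
File: 17.982 Mbps × 6600 s = 118681.2 Mb.
With 10% container overhead: ×1.10. → 130549.3 Mb.
At 8 Mbps: 130549.3 / 8 = 16318.7 s ≈ 4.53 hours.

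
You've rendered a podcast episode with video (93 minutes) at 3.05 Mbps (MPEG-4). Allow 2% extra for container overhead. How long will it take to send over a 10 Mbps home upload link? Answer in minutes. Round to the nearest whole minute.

29 minutes

93 min = 5580 s
File: 3.050 Mbps × 5580 s = 17019.0 Mb.
With 2% container overhead: ×1.02. → 17359.4 Mb.
At 10 Mbps: 17359.4 / 10 = 1735.9 s ≈ 28.9 minutes.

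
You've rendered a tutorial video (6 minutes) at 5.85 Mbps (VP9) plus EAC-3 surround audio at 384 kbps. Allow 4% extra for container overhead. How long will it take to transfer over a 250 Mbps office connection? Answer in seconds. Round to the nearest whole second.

6 min = 360 s
Audio: 384 kbps = 0.384 Mbps.
Total bitrate: 6.234 Mbps.
File: 6.234 Mbps × 360 s = 2244.2 Mb.
With 4% container overhead: ×1.04. → 2334.0 Mb.
At 250 Mbps: 2334.0 / 250 = 9.3 s ≈ 9.34 seconds.

9 seconds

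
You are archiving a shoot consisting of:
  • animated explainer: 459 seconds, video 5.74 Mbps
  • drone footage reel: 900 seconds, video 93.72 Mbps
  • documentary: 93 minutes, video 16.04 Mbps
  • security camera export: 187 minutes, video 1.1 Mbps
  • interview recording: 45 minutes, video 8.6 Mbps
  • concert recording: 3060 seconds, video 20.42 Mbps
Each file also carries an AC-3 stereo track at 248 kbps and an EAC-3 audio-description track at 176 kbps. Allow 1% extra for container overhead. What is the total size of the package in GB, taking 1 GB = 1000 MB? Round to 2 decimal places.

Audio total: 248 + 176 = 424 kbps = 0.424 Mbps.
animated explainer: 6.164 Mbps × 459 s × 1.01 = 2857.6 Mb
drone footage reel: 94.144 Mbps × 900 s × 1.01 = 85576.9 Mb
documentary: 16.464 Mbps × 5580 s × 1.01 = 92787.8 Mb
security camera export: 1.524 Mbps × 11220 s × 1.01 = 17270.3 Mb
interview recording: 9.024 Mbps × 2700 s × 1.01 = 24608.4 Mb
concert recording: 20.844 Mbps × 3060 s × 1.01 = 64420.5 Mb
Total: 287521.5 Mb = 35940.2 MB.
= 35.94 GB.

35.94 GB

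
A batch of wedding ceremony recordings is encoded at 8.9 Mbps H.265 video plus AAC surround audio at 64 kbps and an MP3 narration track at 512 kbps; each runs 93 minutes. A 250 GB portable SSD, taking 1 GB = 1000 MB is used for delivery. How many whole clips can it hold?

37

93 min = 5580 s
Audio total: 64 + 512 = 576 kbps = 0.576 Mbps.
Total bitrate: 9.476 Mbps.
Per item: 9.476 Mbps × 5580 s = 52,876 Mb = 6,610 MB.
Capacity: 250 GB = 2,000,000 Mb; 37.82 items → 37 complete.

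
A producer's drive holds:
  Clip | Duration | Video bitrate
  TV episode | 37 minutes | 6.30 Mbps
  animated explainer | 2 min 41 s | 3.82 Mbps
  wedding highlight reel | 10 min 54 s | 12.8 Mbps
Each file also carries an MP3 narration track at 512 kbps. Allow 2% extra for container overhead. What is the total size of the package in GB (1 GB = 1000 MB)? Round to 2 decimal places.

Audio: 512 kbps = 0.512 Mbps.
TV episode: 6.812 Mbps × 2220 s × 1.02 = 15425.1 Mb
animated explainer: 4.332 Mbps × 161 s × 1.02 = 711.4 Mb
wedding highlight reel: 13.312 Mbps × 654 s × 1.02 = 8880.2 Mb
Total: 25016.7 Mb = 3127.1 MB.
= 3.127 GB.

3.13 GB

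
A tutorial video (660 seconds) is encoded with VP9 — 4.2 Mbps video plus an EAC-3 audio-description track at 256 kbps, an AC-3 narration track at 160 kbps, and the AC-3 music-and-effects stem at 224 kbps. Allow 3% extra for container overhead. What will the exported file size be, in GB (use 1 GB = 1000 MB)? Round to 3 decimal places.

Audio total: 256 + 160 + 224 = 640 kbps = 0.640 Mbps.
Total bitrate: 4.2 + 0.640 = 4.840 Mbps.
Stream data: 4.840 Mbps × 660 s = 3194.4 Mb.
With 3% container overhead: ×1.03.
3,290 Mb ÷ 8 = 411.3 MB → 0.4113 GB.

0.411 GB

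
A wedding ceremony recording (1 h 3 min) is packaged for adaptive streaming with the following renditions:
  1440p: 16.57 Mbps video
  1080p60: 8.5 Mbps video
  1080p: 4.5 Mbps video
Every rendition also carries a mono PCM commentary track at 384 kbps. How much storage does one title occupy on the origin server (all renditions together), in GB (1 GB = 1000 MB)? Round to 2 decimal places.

14.52 GB

1 h 3 min = 63 min = 3780 s
Audio: 384 kbps = 0.384 Mbps.
Sum of rendition bitrates: (16.57+0.384) + (8.5+0.384) + (4.5+0.384) = 30.722 Mbps.
× 3780 s = 116,129 Mb = 14,516 MB = 14.52 GB.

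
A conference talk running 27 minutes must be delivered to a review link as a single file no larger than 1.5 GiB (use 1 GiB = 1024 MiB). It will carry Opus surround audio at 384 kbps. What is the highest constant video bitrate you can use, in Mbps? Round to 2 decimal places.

Budget: 1.5 GiB = 12884.9 Mb.
27 min = 1620 s
Total bitrate budget: 12884.9 Mb / 1620 s = 7.954 Mbps.
Audio: 384 kbps = 0.384 Mbps.
Video: 7.954 − 0.384 = 7.570 Mbps.

7.57 Mbps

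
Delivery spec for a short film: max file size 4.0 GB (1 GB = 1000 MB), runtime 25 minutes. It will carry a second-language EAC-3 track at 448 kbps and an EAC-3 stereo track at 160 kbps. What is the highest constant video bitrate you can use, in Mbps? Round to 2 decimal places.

Budget: 4.0 GB = 32000.0 Mb.
25 min = 1500 s
Total bitrate budget: 32000.0 Mb / 1500 s = 21.333 Mbps.
Audio total: 448 + 160 = 608 kbps = 0.608 Mbps.
Video: 21.333 − 0.608 = 20.725 Mbps.

20.73 Mbps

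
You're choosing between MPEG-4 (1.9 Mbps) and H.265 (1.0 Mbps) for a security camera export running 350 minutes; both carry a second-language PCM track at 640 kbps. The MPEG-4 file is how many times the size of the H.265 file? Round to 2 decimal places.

1.55

350 min = 21000 s
Audio: 640 kbps = 0.640 Mbps.
MPEG-4: 2.540 Mbps × 21000 s = 53340.0 Mb = 6.668 GB.
H.265: 1.640 Mbps × 21000 s = 34440.0 Mb = 4.305 GB.
Ratio: 6.668 / 4.305 = 1.549.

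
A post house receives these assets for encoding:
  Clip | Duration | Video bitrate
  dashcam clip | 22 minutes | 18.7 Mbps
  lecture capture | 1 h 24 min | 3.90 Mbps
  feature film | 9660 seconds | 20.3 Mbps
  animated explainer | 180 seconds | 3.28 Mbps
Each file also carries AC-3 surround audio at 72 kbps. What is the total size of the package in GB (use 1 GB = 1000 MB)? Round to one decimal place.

30.3 GB

Audio: 72 kbps = 0.072 Mbps.
dashcam clip: 18.772 Mbps × 1320 s = 24779.0 Mb
lecture capture: 3.972 Mbps × 5040 s = 20018.9 Mb
feature film: 20.372 Mbps × 9660 s = 196793.5 Mb
animated explainer: 3.352 Mbps × 180 s = 603.4 Mb
Total: 242194.8 Mb = 30274.3 MB.
= 30.27 GB.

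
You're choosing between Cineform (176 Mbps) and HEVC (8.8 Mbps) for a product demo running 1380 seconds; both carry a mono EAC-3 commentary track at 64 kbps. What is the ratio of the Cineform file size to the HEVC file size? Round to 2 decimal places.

Audio: 64 kbps = 0.064 Mbps.
Cineform: 176.064 Mbps × 1380 s = 242968.3 Mb = 30.371 GB.
HEVC: 8.864 Mbps × 1380 s = 12232.3 Mb = 1.529 GB.
Ratio: 30.371 / 1.529 = 19.863.

19.86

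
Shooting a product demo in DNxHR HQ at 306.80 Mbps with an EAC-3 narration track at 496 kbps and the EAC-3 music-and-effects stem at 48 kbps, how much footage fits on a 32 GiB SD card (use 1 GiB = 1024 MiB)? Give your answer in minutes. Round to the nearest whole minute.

15 minutes

Audio total: 496 + 48 = 544 kbps = 0.544 Mbps.
Total bitrate: 306.80 + 0.544 = 307.344 Mbps.
Capacity: 32 GiB = 274,878 Mb.
Recording time: 274,878 / 307.344 = 894.4 s ≈ 14.9 minutes.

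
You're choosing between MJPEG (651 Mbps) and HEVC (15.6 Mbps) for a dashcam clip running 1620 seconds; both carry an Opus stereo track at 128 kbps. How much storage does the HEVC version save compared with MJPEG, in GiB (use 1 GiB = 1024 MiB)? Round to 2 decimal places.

119.83 GiB

Audio: 128 kbps = 0.128 Mbps.
MJPEG: 651.128 Mbps × 1620 s = 1054827.4 Mb = 122.798 GiB.
HEVC: 15.728 Mbps × 1620 s = 25479.4 Mb = 2.966 GiB.
Saving: 122.798 − 2.966 = 119.832 GiB.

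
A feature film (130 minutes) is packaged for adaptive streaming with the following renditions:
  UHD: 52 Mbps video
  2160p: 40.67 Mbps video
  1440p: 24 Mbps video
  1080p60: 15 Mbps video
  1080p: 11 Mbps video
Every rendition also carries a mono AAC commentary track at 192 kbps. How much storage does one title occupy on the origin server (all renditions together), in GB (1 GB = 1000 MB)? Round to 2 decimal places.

130 min = 7800 s
Audio: 192 kbps = 0.192 Mbps.
Sum of rendition bitrates: (52+0.192) + (40.67+0.192) + (24+0.192) + (15+0.192) + (11+0.192) = 143.630 Mbps.
× 7800 s = 1,120,314 Mb = 140,039 MB = 140.0 GB.

140.04 GB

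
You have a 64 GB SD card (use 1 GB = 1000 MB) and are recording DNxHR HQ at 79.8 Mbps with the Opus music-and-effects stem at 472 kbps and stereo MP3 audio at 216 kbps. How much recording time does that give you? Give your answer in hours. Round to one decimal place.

1.8 hours

Audio total: 472 + 216 = 688 kbps = 0.688 Mbps.
Total bitrate: 79.8 + 0.688 = 80.488 Mbps.
Capacity: 64 GB = 512,000 Mb.
Recording time: 512,000 / 80.488 = 6,361 s ≈ 1.77 hours.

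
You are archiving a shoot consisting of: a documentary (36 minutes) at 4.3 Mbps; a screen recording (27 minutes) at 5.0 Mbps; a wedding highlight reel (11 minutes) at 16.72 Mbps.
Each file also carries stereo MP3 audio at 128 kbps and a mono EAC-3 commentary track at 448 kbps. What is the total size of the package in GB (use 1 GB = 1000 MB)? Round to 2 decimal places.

3.87 GB

Audio total: 128 + 448 = 576 kbps = 0.576 Mbps.
documentary: 4.876 Mbps × 2160 s = 10532.2 Mb
screen recording: 5.576 Mbps × 1620 s = 9033.1 Mb
wedding highlight reel: 17.296 Mbps × 660 s = 11415.4 Mb
Total: 30980.6 Mb = 3872.6 MB.
= 3.873 GB.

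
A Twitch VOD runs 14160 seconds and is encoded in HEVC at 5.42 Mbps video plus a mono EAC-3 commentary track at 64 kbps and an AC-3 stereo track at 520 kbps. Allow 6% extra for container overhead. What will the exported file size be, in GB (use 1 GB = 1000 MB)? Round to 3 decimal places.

11.265 GB

Audio total: 64 + 520 = 584 kbps = 0.584 Mbps.
Total bitrate: 5.42 + 0.584 = 6.004 Mbps.
Stream data: 6.004 Mbps × 14160 s = 85016.6 Mb.
With 6% container overhead: ×1.06.
90,118 Mb ÷ 8 = 11,265 MB → 11.26 GB.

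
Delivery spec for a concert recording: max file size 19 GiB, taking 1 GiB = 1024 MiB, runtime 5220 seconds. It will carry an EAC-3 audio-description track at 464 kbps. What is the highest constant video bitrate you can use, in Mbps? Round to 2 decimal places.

Budget: 19 GiB = 163208.8 Mb.
Total bitrate budget: 163208.8 Mb / 5220 s = 31.266 Mbps.
Audio: 464 kbps = 0.464 Mbps.
Video: 31.266 − 0.464 = 30.802 Mbps.

30.80 Mbps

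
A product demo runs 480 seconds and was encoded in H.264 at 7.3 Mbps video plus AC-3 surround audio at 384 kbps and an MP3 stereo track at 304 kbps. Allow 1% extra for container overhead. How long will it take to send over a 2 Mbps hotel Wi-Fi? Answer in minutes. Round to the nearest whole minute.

32 minutes

Audio total: 384 + 304 = 688 kbps = 0.688 Mbps.
Total bitrate: 7.988 Mbps.
File: 7.988 Mbps × 480 s = 3834.2 Mb.
With 1% container overhead: ×1.01. → 3872.6 Mb.
At 2 Mbps: 3872.6 / 2 = 1936.3 s ≈ 32.3 minutes.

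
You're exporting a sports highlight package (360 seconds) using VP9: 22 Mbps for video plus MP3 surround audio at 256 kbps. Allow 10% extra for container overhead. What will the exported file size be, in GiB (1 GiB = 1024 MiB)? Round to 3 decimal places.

1.026 GiB

Audio: 256 kbps = 0.256 Mbps.
Total bitrate: 22 + 0.256 = 22.256 Mbps.
Stream data: 22.256 Mbps × 360 s = 8012.2 Mb.
With 10% container overhead: ×1.10.
8,813 Mb = 1,101,672,000 bytes ÷ 1,073,741,824 = 1.026 GiB.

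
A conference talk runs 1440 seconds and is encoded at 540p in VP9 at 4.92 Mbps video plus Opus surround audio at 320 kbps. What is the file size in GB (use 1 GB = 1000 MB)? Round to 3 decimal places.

Audio: 320 kbps = 0.320 Mbps.
Total bitrate: 4.92 + 0.320 = 5.240 Mbps.
Stream data: 5.240 Mbps × 1440 s = 7545.6 Mb.
7,546 Mb ÷ 8 = 943.2 MB → 0.9432 GB.

0.943 GB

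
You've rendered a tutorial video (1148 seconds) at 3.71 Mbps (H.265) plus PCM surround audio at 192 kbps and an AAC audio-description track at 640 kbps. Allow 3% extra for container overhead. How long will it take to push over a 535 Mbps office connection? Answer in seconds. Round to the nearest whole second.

10 seconds

Audio total: 192 + 640 = 832 kbps = 0.832 Mbps.
Total bitrate: 4.542 Mbps.
File: 4.542 Mbps × 1148 s = 5214.2 Mb.
With 3% container overhead: ×1.03. → 5370.6 Mb.
At 535 Mbps: 5370.6 / 535 = 10.0 s ≈ 10 seconds.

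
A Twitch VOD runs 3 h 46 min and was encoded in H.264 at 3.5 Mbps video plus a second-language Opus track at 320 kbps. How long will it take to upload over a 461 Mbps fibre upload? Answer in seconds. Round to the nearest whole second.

3 h 46 min = 226 min = 13560 s
Audio: 320 kbps = 0.320 Mbps.
Total bitrate: 3.820 Mbps.
File: 3.820 Mbps × 13560 s = 51799.2 Mb.
At 461 Mbps: 51799.2 / 461 = 112.4 s ≈ 112 seconds.

112 seconds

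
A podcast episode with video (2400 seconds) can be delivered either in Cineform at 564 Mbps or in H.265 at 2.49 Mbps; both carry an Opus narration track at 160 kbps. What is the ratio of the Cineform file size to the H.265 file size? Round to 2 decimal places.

Audio: 160 kbps = 0.160 Mbps.
Cineform: 564.160 Mbps × 2400 s = 1353984.0 Mb = 157.624 GiB.
H.265: 2.650 Mbps × 2400 s = 6360.0 Mb = 0.740 GiB.
Ratio: 157.624 / 0.740 = 212.891.

212.89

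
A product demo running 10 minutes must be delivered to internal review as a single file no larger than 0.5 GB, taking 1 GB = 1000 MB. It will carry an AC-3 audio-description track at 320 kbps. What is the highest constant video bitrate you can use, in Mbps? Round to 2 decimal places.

6.35 Mbps

Budget: 0.5 GB = 4000.0 Mb.
10 min = 600 s
Total bitrate budget: 4000.0 Mb / 600 s = 6.667 Mbps.
Audio: 320 kbps = 0.320 Mbps.
Video: 6.667 − 0.320 = 6.347 Mbps.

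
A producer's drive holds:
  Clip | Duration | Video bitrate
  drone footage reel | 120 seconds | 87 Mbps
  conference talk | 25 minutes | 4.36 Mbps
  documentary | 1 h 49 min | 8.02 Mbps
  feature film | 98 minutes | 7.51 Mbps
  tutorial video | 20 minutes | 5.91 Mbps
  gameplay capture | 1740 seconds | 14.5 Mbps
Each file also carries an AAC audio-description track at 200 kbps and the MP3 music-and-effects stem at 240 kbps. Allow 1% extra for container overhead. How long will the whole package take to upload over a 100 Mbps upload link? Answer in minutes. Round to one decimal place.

25.8 minutes

Audio total: 200 + 240 = 440 kbps = 0.440 Mbps.
drone footage reel: 87.440 Mbps × 120 s × 1.01 = 10597.7 Mb
conference talk: 4.800 Mbps × 1500 s × 1.01 = 7272.0 Mb
documentary: 8.460 Mbps × 6540 s × 1.01 = 55881.7 Mb
feature film: 7.950 Mbps × 5880 s × 1.01 = 47213.5 Mb
tutorial video: 6.350 Mbps × 1200 s × 1.01 = 7696.2 Mb
gameplay capture: 14.940 Mbps × 1740 s × 1.01 = 26255.6 Mb
Total: 154916.6 Mb = 19364.6 MB.
At 100 Mbps: 154916.6 / 100 = 1549 s ≈ 25.8 minutes.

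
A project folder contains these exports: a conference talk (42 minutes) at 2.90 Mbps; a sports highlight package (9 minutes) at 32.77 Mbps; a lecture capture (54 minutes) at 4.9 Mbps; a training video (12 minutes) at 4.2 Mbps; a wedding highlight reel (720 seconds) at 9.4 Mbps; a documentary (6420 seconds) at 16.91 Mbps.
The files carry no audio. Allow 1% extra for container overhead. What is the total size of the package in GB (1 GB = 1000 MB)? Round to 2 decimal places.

conference talk: 2.900 Mbps × 2520 s × 1.01 = 7381.1 Mb
sports highlight package: 32.770 Mbps × 540 s × 1.01 = 17872.8 Mb
lecture capture: 4.900 Mbps × 3240 s × 1.01 = 16034.8 Mb
training video: 4.200 Mbps × 720 s × 1.01 = 3054.2 Mb
wedding highlight reel: 9.400 Mbps × 720 s × 1.01 = 6835.7 Mb
documentary: 16.910 Mbps × 6420 s × 1.01 = 109647.8 Mb
Total: 160826.3 Mb = 20103.3 MB.
= 20.10 GB.

20.10 GB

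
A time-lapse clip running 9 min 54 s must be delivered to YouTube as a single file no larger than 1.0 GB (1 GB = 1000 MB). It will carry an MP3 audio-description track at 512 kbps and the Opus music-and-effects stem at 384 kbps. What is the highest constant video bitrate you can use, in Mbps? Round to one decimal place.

Budget: 1.0 GB = 8000.0 Mb.
9 min 54 s = 594 s
Total bitrate budget: 8000.0 Mb / 594 s = 13.468 Mbps.
Audio total: 512 + 384 = 896 kbps = 0.896 Mbps.
Video: 13.468 − 0.896 = 12.572 Mbps.

12.6 Mbps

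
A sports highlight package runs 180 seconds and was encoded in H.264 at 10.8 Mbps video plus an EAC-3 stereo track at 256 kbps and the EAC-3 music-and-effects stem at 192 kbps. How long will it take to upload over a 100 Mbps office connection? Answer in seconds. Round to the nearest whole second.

20 seconds

Audio total: 256 + 192 = 448 kbps = 0.448 Mbps.
Total bitrate: 11.248 Mbps.
File: 11.248 Mbps × 180 s = 2024.6 Mb.
At 100 Mbps: 2024.6 / 100 = 20.2 s ≈ 20.2 seconds.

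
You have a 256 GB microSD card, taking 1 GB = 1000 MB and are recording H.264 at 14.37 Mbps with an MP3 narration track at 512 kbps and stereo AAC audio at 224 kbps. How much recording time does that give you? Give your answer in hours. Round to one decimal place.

37.7 hours

Audio total: 512 + 224 = 736 kbps = 0.736 Mbps.
Total bitrate: 14.37 + 0.736 = 15.106 Mbps.
Capacity: 256 GB = 2,048,000 Mb.
Recording time: 2,048,000 / 15.106 = 135,575 s ≈ 37.7 hours.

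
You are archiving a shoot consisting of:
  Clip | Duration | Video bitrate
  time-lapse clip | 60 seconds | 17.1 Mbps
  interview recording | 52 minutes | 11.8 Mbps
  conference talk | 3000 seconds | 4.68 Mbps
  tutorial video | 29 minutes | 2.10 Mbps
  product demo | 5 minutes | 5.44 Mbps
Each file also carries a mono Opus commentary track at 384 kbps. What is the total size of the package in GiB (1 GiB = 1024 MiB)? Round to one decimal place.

7.0 GiB

Audio: 384 kbps = 0.384 Mbps.
time-lapse clip: 17.484 Mbps × 60 s = 1049.0 Mb
interview recording: 12.184 Mbps × 3120 s = 38014.1 Mb
conference talk: 5.064 Mbps × 3000 s = 15192.0 Mb
tutorial video: 2.484 Mbps × 1740 s = 4322.2 Mb
product demo: 5.824 Mbps × 300 s = 1747.2 Mb
Total: 60324.5 Mb = 7540.6 MB.
= 7.023 GiB.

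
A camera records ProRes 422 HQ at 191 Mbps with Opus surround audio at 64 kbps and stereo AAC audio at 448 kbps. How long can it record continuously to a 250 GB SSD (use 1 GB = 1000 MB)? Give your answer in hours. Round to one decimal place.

2.9 hours

Audio total: 64 + 448 = 512 kbps = 0.512 Mbps.
Total bitrate: 191 + 0.512 = 191.512 Mbps.
Capacity: 250 GB = 2,000,000 Mb.
Recording time: 2,000,000 / 191.512 = 10,443 s ≈ 2.90 hours.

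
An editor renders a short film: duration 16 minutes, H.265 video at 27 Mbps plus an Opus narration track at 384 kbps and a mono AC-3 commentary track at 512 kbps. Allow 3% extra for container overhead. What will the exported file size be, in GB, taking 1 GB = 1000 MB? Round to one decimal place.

3.4 GB

16 min = 960 s
Audio total: 384 + 512 = 896 kbps = 0.896 Mbps.
Total bitrate: 27 + 0.896 = 27.896 Mbps.
Stream data: 27.896 Mbps × 960 s = 26780.2 Mb.
With 3% container overhead: ×1.03.
27,584 Mb ÷ 8 = 3,448 MB → 3.448 GB.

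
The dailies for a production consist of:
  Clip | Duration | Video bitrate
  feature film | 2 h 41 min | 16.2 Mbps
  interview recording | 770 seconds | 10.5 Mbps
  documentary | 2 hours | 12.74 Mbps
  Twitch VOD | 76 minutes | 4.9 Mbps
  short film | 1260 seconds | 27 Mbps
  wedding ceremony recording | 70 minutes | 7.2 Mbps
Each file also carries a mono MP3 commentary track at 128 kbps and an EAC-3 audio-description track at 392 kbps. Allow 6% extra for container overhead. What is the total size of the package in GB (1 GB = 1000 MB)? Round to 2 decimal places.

Audio total: 128 + 392 = 520 kbps = 0.520 Mbps.
feature film: 16.720 Mbps × 9660 s × 1.06 = 171206.1 Mb
interview recording: 11.020 Mbps × 770 s × 1.06 = 8994.5 Mb
documentary: 13.260 Mbps × 7200 s × 1.06 = 101200.3 Mb
Twitch VOD: 5.420 Mbps × 4560 s × 1.06 = 26198.1 Mb
short film: 27.520 Mbps × 1260 s × 1.06 = 36755.7 Mb
wedding ceremony recording: 7.720 Mbps × 4200 s × 1.06 = 34369.4 Mb
Total: 378724.2 Mb = 47340.5 MB.
= 47.34 GB.

47.34 GB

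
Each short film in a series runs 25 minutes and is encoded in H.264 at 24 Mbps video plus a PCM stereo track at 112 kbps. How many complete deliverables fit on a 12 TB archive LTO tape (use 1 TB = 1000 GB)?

2654

25 min = 1500 s
Audio: 112 kbps = 0.112 Mbps.
Total bitrate: 24.112 Mbps.
Per item: 24.112 Mbps × 1500 s = 36,168 Mb = 4,521 MB.
Capacity: 12 TB = 96,000,000 Mb; 2654.28 items → 2654 complete.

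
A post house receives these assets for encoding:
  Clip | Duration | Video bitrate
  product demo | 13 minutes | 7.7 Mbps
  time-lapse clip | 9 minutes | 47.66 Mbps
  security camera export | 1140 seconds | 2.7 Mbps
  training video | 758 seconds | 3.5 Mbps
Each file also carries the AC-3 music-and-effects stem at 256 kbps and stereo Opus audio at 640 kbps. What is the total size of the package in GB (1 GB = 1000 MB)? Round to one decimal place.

Audio total: 256 + 640 = 896 kbps = 0.896 Mbps.
product demo: 8.596 Mbps × 780 s = 6704.9 Mb
time-lapse clip: 48.556 Mbps × 540 s = 26220.2 Mb
security camera export: 3.596 Mbps × 1140 s = 4099.4 Mb
training video: 4.396 Mbps × 758 s = 3332.2 Mb
Total: 40356.7 Mb = 5044.6 MB.
= 5.045 GB.

5.0 GB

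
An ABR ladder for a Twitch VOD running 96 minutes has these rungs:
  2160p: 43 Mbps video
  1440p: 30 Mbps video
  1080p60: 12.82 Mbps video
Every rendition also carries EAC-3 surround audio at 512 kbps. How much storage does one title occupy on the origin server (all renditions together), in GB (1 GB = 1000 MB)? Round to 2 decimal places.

96 min = 5760 s
Audio: 512 kbps = 0.512 Mbps.
Sum of rendition bitrates: (43+0.512) + (30+0.512) + (12.82+0.512) = 87.356 Mbps.
× 5760 s = 503,171 Mb = 62,896 MB = 62.90 GB.

62.90 GB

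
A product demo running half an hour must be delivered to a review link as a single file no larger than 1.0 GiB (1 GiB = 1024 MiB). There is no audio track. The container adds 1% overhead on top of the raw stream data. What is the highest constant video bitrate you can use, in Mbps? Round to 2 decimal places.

4.72 Mbps

Budget: 1.0 GiB = 8589.9 Mb.
Stream payload after overhead: 8589.9 / 1.01 = 8504.9 Mb.
30 min = 1800 s
Total bitrate budget: 8504.9 Mb / 1800 s = 4.725 Mbps.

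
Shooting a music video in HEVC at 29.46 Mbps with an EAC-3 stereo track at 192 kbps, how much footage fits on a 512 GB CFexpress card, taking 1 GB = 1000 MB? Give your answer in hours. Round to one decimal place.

38.4 hours

Audio: 192 kbps = 0.192 Mbps.
Total bitrate: 29.46 + 0.192 = 29.652 Mbps.
Capacity: 512 GB = 4,096,000 Mb.
Recording time: 4,096,000 / 29.652 = 138,136 s ≈ 38.4 hours.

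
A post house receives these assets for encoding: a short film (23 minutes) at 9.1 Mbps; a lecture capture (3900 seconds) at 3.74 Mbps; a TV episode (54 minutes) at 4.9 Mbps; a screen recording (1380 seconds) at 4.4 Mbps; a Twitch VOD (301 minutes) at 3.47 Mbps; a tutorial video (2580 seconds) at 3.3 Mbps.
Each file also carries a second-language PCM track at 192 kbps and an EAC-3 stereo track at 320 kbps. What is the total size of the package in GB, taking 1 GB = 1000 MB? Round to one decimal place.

17.0 GB

Audio total: 192 + 320 = 512 kbps = 0.512 Mbps.
short film: 9.612 Mbps × 1380 s = 13264.6 Mb
lecture capture: 4.252 Mbps × 3900 s = 16582.8 Mb
TV episode: 5.412 Mbps × 3240 s = 17534.9 Mb
screen recording: 4.912 Mbps × 1380 s = 6778.6 Mb
Twitch VOD: 3.982 Mbps × 18060 s = 71914.9 Mb
tutorial video: 3.812 Mbps × 2580 s = 9835.0 Mb
Total: 135910.7 Mb = 16988.8 MB.
= 16.99 GB.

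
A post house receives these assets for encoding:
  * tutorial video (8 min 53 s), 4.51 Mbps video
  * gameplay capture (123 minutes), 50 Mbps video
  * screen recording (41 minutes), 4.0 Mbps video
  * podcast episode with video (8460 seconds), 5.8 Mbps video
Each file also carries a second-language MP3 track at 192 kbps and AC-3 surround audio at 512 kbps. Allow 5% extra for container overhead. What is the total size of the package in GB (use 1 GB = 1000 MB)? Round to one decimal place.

Audio total: 192 + 512 = 704 kbps = 0.704 Mbps.
tutorial video: 5.214 Mbps × 533 s × 1.05 = 2918.0 Mb
gameplay capture: 50.704 Mbps × 7380 s × 1.05 = 392905.3 Mb
screen recording: 4.704 Mbps × 2460 s × 1.05 = 12150.4 Mb
podcast episode with video: 6.504 Mbps × 8460 s × 1.05 = 57775.0 Mb
Total: 465748.8 Mb = 58218.6 MB.
= 58.22 GB.

58.2 GB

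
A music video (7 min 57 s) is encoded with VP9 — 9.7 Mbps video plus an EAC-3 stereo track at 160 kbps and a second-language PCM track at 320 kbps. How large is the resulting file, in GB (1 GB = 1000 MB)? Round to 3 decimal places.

7 min 57 s = 477 s
Audio total: 160 + 320 = 480 kbps = 0.480 Mbps.
Total bitrate: 9.7 + 0.480 = 10.180 Mbps.
Stream data: 10.180 Mbps × 477 s = 4855.9 Mb.
4,856 Mb ÷ 8 = 607.0 MB → 0.607 GB.

0.607 GB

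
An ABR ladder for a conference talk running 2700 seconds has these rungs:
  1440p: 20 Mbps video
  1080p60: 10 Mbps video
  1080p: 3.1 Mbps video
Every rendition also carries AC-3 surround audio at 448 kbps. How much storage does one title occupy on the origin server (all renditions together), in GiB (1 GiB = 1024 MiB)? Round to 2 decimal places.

Audio: 448 kbps = 0.448 Mbps.
Sum of rendition bitrates: (20+0.448) + (10+0.448) + (3.1+0.448) = 34.444 Mbps.
× 2700 s = 92,999 Mb = 11,625 MB = 10.83 GiB.

10.83 GiB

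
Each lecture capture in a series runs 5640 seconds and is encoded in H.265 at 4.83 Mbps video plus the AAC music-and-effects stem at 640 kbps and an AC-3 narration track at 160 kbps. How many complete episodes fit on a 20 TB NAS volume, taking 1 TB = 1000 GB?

5038

Audio total: 640 + 160 = 800 kbps = 0.800 Mbps.
Total bitrate: 5.630 Mbps.
Per item: 5.630 Mbps × 5640 s = 31,753 Mb = 3,969 MB.
Capacity: 20 TB = 160,000,000 Mb; 5038.86 items → 5038 complete.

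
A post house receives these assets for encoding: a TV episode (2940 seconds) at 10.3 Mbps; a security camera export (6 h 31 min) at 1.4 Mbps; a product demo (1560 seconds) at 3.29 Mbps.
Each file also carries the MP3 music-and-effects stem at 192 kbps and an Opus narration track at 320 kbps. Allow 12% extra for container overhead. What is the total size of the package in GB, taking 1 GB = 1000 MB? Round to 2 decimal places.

Audio total: 192 + 320 = 512 kbps = 0.512 Mbps.
TV episode: 10.812 Mbps × 2940 s × 1.12 = 35601.8 Mb
security camera export: 1.912 Mbps × 23460 s × 1.12 = 50238.2 Mb
product demo: 3.802 Mbps × 1560 s × 1.12 = 6642.9 Mb
Total: 92482.8 Mb = 11560.3 MB.
= 11.56 GB.

11.56 GB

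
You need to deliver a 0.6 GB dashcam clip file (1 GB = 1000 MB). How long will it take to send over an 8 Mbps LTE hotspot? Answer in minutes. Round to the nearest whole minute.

File: 0.6 GB = 4800.0 Mb.
At 8 Mbps: 4800.0 / 8 = 600.0 s ≈ 10 minutes.

10 minutes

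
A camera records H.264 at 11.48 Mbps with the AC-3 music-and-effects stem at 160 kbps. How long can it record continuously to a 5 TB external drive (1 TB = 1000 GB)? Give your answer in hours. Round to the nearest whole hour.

955 hours

Audio: 160 kbps = 0.160 Mbps.
Total bitrate: 11.48 + 0.160 = 11.640 Mbps.
Capacity: 5 TB = 40,000,000 Mb.
Recording time: 40,000,000 / 11.640 = 3,436,426 s ≈ 955 hours.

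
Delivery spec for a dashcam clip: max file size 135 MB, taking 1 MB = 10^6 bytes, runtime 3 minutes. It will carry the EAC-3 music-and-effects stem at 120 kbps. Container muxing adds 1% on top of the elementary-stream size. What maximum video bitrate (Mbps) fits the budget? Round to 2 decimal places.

Budget: 135 MB = 1080.0 Mb.
Stream payload after overhead: 1080.0 / 1.01 = 1069.3 Mb.
3 min = 180 s
Total bitrate budget: 1069.3 Mb / 180 s = 5.941 Mbps.
Audio: 120 kbps = 0.120 Mbps.
Video: 5.941 − 0.120 = 5.821 Mbps.

5.82 Mbps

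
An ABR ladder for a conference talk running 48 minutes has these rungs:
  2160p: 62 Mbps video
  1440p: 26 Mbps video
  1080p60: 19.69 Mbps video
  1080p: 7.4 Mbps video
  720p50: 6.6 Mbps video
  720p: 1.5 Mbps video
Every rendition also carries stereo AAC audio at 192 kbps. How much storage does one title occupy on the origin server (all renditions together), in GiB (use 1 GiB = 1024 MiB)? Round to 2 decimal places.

48 min = 2880 s
Audio: 192 kbps = 0.192 Mbps.
Sum of rendition bitrates: (62+0.192) + (26+0.192) + (19.69+0.192) + (7.4+0.192) + (6.6+0.192) + (1.5+0.192) = 124.342 Mbps.
× 2880 s = 358,105 Mb = 44,763 MB = 41.69 GiB.

41.69 GiB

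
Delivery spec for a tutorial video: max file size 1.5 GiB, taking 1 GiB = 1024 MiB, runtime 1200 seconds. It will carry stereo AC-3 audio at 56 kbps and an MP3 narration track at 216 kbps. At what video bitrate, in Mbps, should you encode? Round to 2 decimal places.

Budget: 1.5 GiB = 12884.9 Mb.
Total bitrate budget: 12884.9 Mb / 1200 s = 10.737 Mbps.
Audio total: 56 + 216 = 272 kbps = 0.272 Mbps.
Video: 10.737 − 0.272 = 10.465 Mbps.

10.47 Mbps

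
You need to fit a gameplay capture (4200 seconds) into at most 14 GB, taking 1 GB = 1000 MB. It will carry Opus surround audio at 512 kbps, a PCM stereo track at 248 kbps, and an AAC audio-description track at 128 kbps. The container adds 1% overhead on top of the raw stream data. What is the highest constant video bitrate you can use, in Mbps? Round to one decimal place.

25.5 Mbps

Budget: 14 GB = 112000.0 Mb.
Stream payload after overhead: 112000.0 / 1.01 = 110891.1 Mb.
Total bitrate budget: 110891.1 Mb / 4200 s = 26.403 Mbps.
Audio total: 512 + 248 + 128 = 888 kbps = 0.888 Mbps.
Video: 26.403 − 0.888 = 25.515 Mbps.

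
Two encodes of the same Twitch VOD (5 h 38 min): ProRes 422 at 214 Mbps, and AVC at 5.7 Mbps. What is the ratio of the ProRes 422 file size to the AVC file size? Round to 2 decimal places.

37.54

5 h 38 min = 338 min = 20280 s
ProRes 422: 214.000 Mbps × 20280 s = 4339920.0 Mb = 505.233 GiB.
AVC: 5.700 Mbps × 20280 s = 115596.0 Mb = 13.457 GiB.
Ratio: 505.233 / 13.457 = 37.544.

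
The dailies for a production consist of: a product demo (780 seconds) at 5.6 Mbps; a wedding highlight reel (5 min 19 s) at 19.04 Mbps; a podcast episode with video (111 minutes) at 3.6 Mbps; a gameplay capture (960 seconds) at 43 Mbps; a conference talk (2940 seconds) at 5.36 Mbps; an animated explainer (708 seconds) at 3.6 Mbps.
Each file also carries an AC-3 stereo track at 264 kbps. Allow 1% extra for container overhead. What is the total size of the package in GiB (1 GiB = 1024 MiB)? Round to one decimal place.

11.4 GiB

Audio: 264 kbps = 0.264 Mbps.
product demo: 5.864 Mbps × 780 s × 1.01 = 4619.7 Mb
wedding highlight reel: 19.304 Mbps × 319 s × 1.01 = 6219.6 Mb
podcast episode with video: 3.864 Mbps × 6660 s × 1.01 = 25991.6 Mb
gameplay capture: 43.264 Mbps × 960 s × 1.01 = 41948.8 Mb
conference talk: 5.624 Mbps × 2940 s × 1.01 = 16699.9 Mb
animated explainer: 3.864 Mbps × 708 s × 1.01 = 2763.1 Mb
Total: 98242.5 Mb = 12280.3 MB.
= 11.44 GiB.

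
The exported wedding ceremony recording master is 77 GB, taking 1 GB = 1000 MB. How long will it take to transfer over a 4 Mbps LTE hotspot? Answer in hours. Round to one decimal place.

42.8 hours

File: 77 GB = 616000.0 Mb.
At 4 Mbps: 616000.0 / 4 = 154000.0 s ≈ 42.8 hours.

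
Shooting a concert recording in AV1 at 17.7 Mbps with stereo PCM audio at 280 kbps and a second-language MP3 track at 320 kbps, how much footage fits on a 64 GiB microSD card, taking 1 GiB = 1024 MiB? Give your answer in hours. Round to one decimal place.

8.3 hours

Audio total: 280 + 320 = 600 kbps = 0.600 Mbps.
Total bitrate: 17.7 + 0.600 = 18.300 Mbps.
Capacity: 64 GiB = 549,756 Mb.
Recording time: 549,756 / 18.300 = 30,041 s ≈ 8.34 hours.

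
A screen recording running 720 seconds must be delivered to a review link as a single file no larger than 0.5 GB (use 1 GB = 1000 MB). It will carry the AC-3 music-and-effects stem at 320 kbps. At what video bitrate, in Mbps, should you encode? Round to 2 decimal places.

5.24 Mbps

Budget: 0.5 GB = 4000.0 Mb.
Total bitrate budget: 4000.0 Mb / 720 s = 5.556 Mbps.
Audio: 320 kbps = 0.320 Mbps.
Video: 5.556 − 0.320 = 5.236 Mbps.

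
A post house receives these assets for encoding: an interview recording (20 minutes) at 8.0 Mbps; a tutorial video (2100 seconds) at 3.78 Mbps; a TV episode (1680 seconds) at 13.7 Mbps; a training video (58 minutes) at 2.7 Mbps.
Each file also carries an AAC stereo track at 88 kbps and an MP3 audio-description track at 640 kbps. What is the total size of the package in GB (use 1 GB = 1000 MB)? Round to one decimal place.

Audio total: 88 + 640 = 728 kbps = 0.728 Mbps.
interview recording: 8.728 Mbps × 1200 s = 10473.6 Mb
tutorial video: 4.508 Mbps × 2100 s = 9466.8 Mb
TV episode: 14.428 Mbps × 1680 s = 24239.0 Mb
training video: 3.428 Mbps × 3480 s = 11929.4 Mb
Total: 56108.9 Mb = 7013.6 MB.
= 7.014 GB.

7.0 GB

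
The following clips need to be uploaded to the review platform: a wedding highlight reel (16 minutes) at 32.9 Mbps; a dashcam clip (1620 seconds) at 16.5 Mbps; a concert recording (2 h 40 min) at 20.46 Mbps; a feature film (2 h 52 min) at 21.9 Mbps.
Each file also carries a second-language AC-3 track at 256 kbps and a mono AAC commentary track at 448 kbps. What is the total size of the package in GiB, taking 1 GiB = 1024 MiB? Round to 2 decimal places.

57.81 GiB

Audio total: 256 + 448 = 704 kbps = 0.704 Mbps.
wedding highlight reel: 33.604 Mbps × 960 s = 32259.8 Mb
dashcam clip: 17.204 Mbps × 1620 s = 27870.5 Mb
concert recording: 21.164 Mbps × 9600 s = 203174.4 Mb
feature film: 22.604 Mbps × 10320 s = 233273.3 Mb
Total: 496578.0 Mb = 62072.2 MB.
= 57.81 GiB.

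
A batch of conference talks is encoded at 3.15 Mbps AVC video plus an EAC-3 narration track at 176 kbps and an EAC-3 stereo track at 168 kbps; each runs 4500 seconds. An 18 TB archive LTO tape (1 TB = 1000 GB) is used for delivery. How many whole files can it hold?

9158

Audio total: 176 + 168 = 344 kbps = 0.344 Mbps.
Total bitrate: 3.494 Mbps.
Per item: 3.494 Mbps × 4500 s = 15,723 Mb = 1,965 MB.
Capacity: 18 TB = 144,000,000 Mb; 9158.56 items → 9158 complete.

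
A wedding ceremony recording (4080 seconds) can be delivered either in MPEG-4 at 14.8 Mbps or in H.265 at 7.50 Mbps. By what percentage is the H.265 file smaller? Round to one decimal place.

49.3%

MPEG-4: 14.800 Mbps × 4080 s = 60384.0 Mb = 7.030 GiB.
H.265: 7.500 Mbps × 4080 s = 30600.0 Mb = 3.562 GiB.
Reduction: (1 − 3.562/7.030) × 100 = 49.32%.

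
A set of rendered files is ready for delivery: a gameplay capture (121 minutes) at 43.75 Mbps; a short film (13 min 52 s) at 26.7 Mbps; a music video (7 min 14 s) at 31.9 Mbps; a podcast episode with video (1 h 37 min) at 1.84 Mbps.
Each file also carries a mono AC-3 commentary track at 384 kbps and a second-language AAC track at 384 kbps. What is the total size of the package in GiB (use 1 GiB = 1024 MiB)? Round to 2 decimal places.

43.70 GiB

Audio total: 384 + 384 = 768 kbps = 0.768 Mbps.
gameplay capture: 44.518 Mbps × 7260 s = 323200.7 Mb
short film: 27.468 Mbps × 832 s = 22853.4 Mb
music video: 32.668 Mbps × 434 s = 14177.9 Mb
podcast episode with video: 2.608 Mbps × 5820 s = 15178.6 Mb
Total: 375410.5 Mb = 46926.3 MB.
= 43.70 GiB.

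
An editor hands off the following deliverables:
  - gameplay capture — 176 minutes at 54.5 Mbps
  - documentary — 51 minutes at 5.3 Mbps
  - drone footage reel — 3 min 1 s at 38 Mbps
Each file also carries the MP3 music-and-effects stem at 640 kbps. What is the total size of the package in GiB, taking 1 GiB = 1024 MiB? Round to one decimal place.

Audio: 640 kbps = 0.640 Mbps.
gameplay capture: 55.140 Mbps × 10560 s = 582278.4 Mb
documentary: 5.940 Mbps × 3060 s = 18176.4 Mb
drone footage reel: 38.640 Mbps × 181 s = 6993.8 Mb
Total: 607448.6 Mb = 75931.1 MB.
= 70.72 GiB.

70.7 GiB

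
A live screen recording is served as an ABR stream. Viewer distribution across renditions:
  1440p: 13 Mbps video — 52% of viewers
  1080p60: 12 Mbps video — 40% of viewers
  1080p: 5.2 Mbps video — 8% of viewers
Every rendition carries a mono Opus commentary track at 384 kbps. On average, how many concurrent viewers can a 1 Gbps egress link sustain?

Audio: 384 kbps = 0.384 Mbps.
Average per-viewer bitrate: 0.52×13.384 + 0.40×12.384 + 0.08×5.584 = 12.360 Mbps.
1 Gbps = 1,000 Mbps; 1,000 / 12.360 = 80.91 → 80.

80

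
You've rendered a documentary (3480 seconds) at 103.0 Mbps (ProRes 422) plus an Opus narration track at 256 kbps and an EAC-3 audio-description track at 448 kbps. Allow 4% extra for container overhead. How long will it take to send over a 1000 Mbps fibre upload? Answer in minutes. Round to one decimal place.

6.3 minutes

Audio total: 256 + 448 = 704 kbps = 0.704 Mbps.
Total bitrate: 103.704 Mbps.
File: 103.704 Mbps × 3480 s = 360889.9 Mb.
With 4% container overhead: ×1.04. → 375325.5 Mb.
At 1000 Mbps: 375325.5 / 1000 = 375.3 s ≈ 6.26 minutes.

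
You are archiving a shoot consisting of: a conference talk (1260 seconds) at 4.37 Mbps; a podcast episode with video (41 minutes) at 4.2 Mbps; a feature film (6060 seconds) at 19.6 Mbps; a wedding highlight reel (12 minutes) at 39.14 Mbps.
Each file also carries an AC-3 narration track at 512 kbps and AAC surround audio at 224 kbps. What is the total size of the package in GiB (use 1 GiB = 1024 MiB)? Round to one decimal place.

19.9 GiB

Audio total: 512 + 224 = 736 kbps = 0.736 Mbps.
conference talk: 5.106 Mbps × 1260 s = 6433.6 Mb
podcast episode with video: 4.936 Mbps × 2460 s = 12142.6 Mb
feature film: 20.336 Mbps × 6060 s = 123236.2 Mb
wedding highlight reel: 39.876 Mbps × 720 s = 28710.7 Mb
Total: 170523.0 Mb = 21315.4 MB.
= 19.85 GiB.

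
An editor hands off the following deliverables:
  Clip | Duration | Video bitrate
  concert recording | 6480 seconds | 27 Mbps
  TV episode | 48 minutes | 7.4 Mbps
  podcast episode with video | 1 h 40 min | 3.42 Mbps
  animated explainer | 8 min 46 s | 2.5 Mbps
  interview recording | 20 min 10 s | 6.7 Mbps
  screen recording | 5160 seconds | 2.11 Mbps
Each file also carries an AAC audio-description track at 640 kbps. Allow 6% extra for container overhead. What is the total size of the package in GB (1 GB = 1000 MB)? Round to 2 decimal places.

Audio: 640 kbps = 0.640 Mbps.
concert recording: 27.640 Mbps × 6480 s × 1.06 = 189853.6 Mb
TV episode: 8.040 Mbps × 2880 s × 1.06 = 24544.5 Mb
podcast episode with video: 4.060 Mbps × 6000 s × 1.06 = 25821.6 Mb
animated explainer: 3.140 Mbps × 526 s × 1.06 = 1750.7 Mb
interview recording: 7.340 Mbps × 1210 s × 1.06 = 9414.3 Mb
screen recording: 2.750 Mbps × 5160 s × 1.06 = 15041.4 Mb
Total: 266426.2 Mb = 33303.3 MB.
= 33.30 GB.

33.30 GB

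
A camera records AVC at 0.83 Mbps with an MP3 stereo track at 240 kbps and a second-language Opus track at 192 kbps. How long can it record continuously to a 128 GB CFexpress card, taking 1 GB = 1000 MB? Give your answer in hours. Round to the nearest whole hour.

Audio total: 240 + 192 = 432 kbps = 0.432 Mbps.
Total bitrate: 0.83 + 0.432 = 1.262 Mbps.
Capacity: 128 GB = 1,024,000 Mb.
Recording time: 1,024,000 / 1.262 = 811,410 s ≈ 225 hours.

225 hours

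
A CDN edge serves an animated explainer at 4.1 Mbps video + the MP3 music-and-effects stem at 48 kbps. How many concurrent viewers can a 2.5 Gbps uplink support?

Audio: 48 kbps = 0.048 Mbps.
Per-viewer media rate: 4.148 Mbps.
2.5 Gbps = 2,500 Mbps; 2,500 / 4.148 = 602.70 → 602 viewers.

602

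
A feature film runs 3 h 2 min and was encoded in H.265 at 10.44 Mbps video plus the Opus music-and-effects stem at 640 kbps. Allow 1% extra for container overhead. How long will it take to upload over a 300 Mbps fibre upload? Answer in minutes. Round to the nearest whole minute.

3 h 2 min = 182 min = 10920 s
Audio: 640 kbps = 0.640 Mbps.
Total bitrate: 11.080 Mbps.
File: 11.080 Mbps × 10920 s = 120993.6 Mb.
With 1% container overhead: ×1.01. → 122203.5 Mb.
At 300 Mbps: 122203.5 / 300 = 407.3 s ≈ 6.79 minutes.

7 minutes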